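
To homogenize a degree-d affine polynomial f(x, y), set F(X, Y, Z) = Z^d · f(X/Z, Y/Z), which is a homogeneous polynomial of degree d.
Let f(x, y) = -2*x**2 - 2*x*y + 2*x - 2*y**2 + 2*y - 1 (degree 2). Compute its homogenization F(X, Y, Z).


F(X, Y, Z) = -2*X**2 - 2*X*Y + 2*X*Z - 2*Y**2 + 2*Y*Z - Z**2

deg(f) = 2.
Substitute x = X/Z, y = Y/Z into f, then multiply by Z^2.
  monomial -2·x^2·y^0 ↦ -2·X^2·Y^0·Z^0.
  monomial -2·x^1·y^1 ↦ -2·X^1·Y^1·Z^0.
  monomial 2·x^1·y^0 ↦ 2·X^1·Y^0·Z^1.
  monomial -2·x^0·y^2 ↦ -2·X^0·Y^2·Z^0.
  monomial 2·x^0·y^1 ↦ 2·X^0·Y^1·Z^1.
  monomial -1·x^0·y^0 ↦ -1·X^0·Y^0·Z^2.
Collecting: F(X, Y, Z) = -2*X**2 - 2*X*Y + 2*X*Z - 2*Y**2 + 2*Y*Z - Z**2.


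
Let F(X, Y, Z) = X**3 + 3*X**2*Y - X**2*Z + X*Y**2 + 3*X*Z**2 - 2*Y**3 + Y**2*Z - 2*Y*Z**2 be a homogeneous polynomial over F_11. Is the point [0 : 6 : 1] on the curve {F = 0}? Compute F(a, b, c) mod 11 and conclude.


F(0,6,1) ≡ 10 (mod 11); P is NOT on the curve.

Evaluate F(0, 6, 1) term-by-term (mod 11).
  X**3 ↦ 1·0·1·1 = 0
  3*X**2*Y ↦ 3·0·6·1 = 0
  -X**2*Z ↦ -1·0·1·1 = 0
  X*Y**2 ↦ 1·0·36·1 = 0
  3*X*Z**2 ↦ 3·0·1·1 = 0
  -2*Y**3 ↦ -2·1·216·1 = -432
  Y**2*Z ↦ 1·1·36·1 = 36
  -2*Y*Z**2 ↦ -2·1·6·1 = -12
Sum: F(0, 6, 1) = (0) + (0) + (0) + (0) + (0) + (-432) + (36) + (-12) = -408.
Reducing mod 11: -408 ≡ 10 (mod 11).
Since F(a, b, c) ≡ 10 ≠ 0 (mod 11), P does NOT lie on the curve.


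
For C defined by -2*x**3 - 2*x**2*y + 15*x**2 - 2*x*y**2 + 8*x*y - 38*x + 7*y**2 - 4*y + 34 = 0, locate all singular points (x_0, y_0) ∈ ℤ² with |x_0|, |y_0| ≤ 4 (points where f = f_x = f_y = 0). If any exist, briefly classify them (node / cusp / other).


Singular points: {(3, -1)}; classification: node.

Compute partial derivatives:
  f_x = -6*x**2 - 4*x*y + 30*x - 2*y**2 + 8*y - 38.
  f_y = -2*x**2 - 4*x*y + 8*x + 14*y - 4.
Scan x_0 ∈ {−4, ..., 4}. For each x_0, f_y(x_0, y) is a polynomial in y; find its integer roots y ∈ {−4, ..., 4}, then test f_x and f at those candidates.
  x = -4: f_y(-4, y) = 30*y - 68; no integer root y with |y| ≤ 4.
  x = -3: f_y(-3, y) = 26*y - 46; no integer root y with |y| ≤ 4.
  x = -2: f_y(-2, y) = 22*y - 28; no integer root y with |y| ≤ 4.
  x = -1: f_y(-1, y) = 18*y - 14; no integer root y with |y| ≤ 4.
  x = 0: f_y(0, y) = 14*y - 4; no integer root y with |y| ≤ 4.
  x = 1: f_y(1, y) = 10*y + 2; no integer root y with |y| ≤ 4.
  x = 2: f_y(2, y) = 6*y + 4; no integer root y with |y| ≤ 4.
  x = 3: f_y(3, y) = 2*y + 2; vanishes at y ∈ {-1}. (3, -1): f_x = 0, f = 0 — SINGULAR.
  x = 4: f_y(4, y) = -2*y - 4; vanishes at y ∈ {-2}. (4, -2): f_x = -6 ≠ 0.
Only singular point on the grid: (3, -1).
Classify: substitute x = 3 + u, y = -1 + v and expand: f = -2*u**3 - 2*u**2*v - u**2 - 2*u*v**2 + v**2.
No constant or linear terms (consistent with a singular point). Quadratic part: -u**2 + v**2. Cubic part: -2*u**3 - 2*u**2*v - 2*u*v**2.
The quadratic part v**2 - u**2 = (v − u)(v + u) splits into two distinct linear factors, so there are two distinct tangent lines y − -1 = ±(x − 3) — this is a node (ordinary double point).
Classification: node.


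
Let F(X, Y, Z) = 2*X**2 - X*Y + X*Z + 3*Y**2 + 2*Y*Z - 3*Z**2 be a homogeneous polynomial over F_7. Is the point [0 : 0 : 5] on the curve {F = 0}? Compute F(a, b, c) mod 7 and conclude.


F(0,0,5) ≡ 2 (mod 7); P is NOT on the curve.

Evaluate F(0, 0, 5) term-by-term (mod 7).
  2*X**2 ↦ 2·0·1·1 = 0
  -X*Y ↦ -1·0·0·1 = 0
  X*Z ↦ 1·0·1·5 = 0
  3*Y**2 ↦ 3·1·0·1 = 0
  2*Y*Z ↦ 2·1·0·5 = 0
  -3*Z**2 ↦ -3·1·1·25 = -75
Sum: F(0, 0, 5) = (0) + (0) + (0) + (0) + (0) + (-75) = -75.
Reducing mod 7: -75 ≡ 2 (mod 7).
Since F(a, b, c) ≡ 2 ≠ 0 (mod 7), P does NOT lie on the curve.


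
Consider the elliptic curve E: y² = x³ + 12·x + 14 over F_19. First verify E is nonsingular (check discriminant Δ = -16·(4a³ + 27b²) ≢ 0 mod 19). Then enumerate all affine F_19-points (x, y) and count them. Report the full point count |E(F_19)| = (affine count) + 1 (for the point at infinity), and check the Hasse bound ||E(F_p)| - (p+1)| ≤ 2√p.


Affine points = {(3, 1), (3, 18), (5, 3), (5, 16), (6, 6), (6, 13), (7, 2), (7, 17), (12, 9), (12, 10), (13, 7), (13, 12), (14, 0), (15, 4), (15, 15), (17, 1), (17, 18), (18, 1), (18, 18)}; affine count = 19; |E(F_19)| = 20.

Discriminant check: Δ ∝ 4a³ + 27b² = 4·12³ + 27·14² = 4·1728 + 27·196 ≡ 6 (mod 19). Nonzero ⇒ E is nonsingular.
For each x ∈ F_19, compute rhs = x³ + 12·x + 14 mod 19, then count y ∈ F_19 with y² ≡ rhs.
  x = 0: rhs = 14, matching y values: none (0 points).
  x = 1: rhs = 8, matching y values: none (0 points).
  x = 2: rhs = 8, matching y values: none (0 points).
  x = 3: rhs = 1, matching y values: 1, 18 (2 points).
  x = 4: rhs = 12, matching y values: none (0 points).
  x = 5: rhs = 9, matching y values: 3, 16 (2 points).
  x = 6: rhs = 17, matching y values: 6, 13 (2 points).
  x = 7: rhs = 4, matching y values: 2, 17 (2 points).
  x = 8: rhs = 14, matching y values: none (0 points).
  x = 9: rhs = 15, matching y values: none (0 points).
  x = 10: rhs = 13, matching y values: none (0 points).
  x = 11: rhs = 14, matching y values: none (0 points).
  x = 12: rhs = 5, matching y values: 9, 10 (2 points).
  x = 13: rhs = 11, matching y values: 7, 12 (2 points).
  x = 14: rhs = 0, matching y values: 0 (1 points).
  x = 15: rhs = 16, matching y values: 4, 15 (2 points).
  x = 16: rhs = 8, matching y values: none (0 points).
  x = 17: rhs = 1, matching y values: 1, 18 (2 points).
  x = 18: rhs = 1, matching y values: 1, 18 (2 points).
Total affine count: 19.
Full point count |E(F_19)| = 19 + 1 = 20.
Hasse bound: |20 − (19+1)| = |0| = 0 ≤ 2√19 ≈ 8.7178 ✓.


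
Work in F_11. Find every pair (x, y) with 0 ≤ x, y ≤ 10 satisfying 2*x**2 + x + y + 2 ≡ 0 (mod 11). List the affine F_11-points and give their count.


Affine F_11-points: {(0, 9), (1, 6), (2, 10), (3, 10), (4, 6), (5, 9), (6, 8), (7, 3), (8, 5), (9, 3), (10, 8)}; count = 11.

For each of the 121 pairs (x, y) ∈ F_11², evaluate f(x, y) mod 11. Record the zeros.
  x = 0: [0↦2, 1↦3, 2↦4, 3↦5, 4↦6, 5↦7, 6↦8, 7↦9, 8↦10, 9↦0, 10↦1]  zeros at y ∈ {9}
  x = 1: [0↦5, 1↦6, 2↦7, 3↦8, 4↦9, 5↦10, 6↦0, 7↦1, 8↦2, 9↦3, 10↦4]  zeros at y ∈ {6}
  x = 2: [0↦1, 1↦2, 2↦3, 3↦4, 4↦5, 5↦6, 6↦7, 7↦8, 8↦9, 9↦10, 10↦0]  zeros at y ∈ {10}
  x = 3: [0↦1, 1↦2, 2↦3, 3↦4, 4↦5, 5↦6, 6↦7, 7↦8, 8↦9, 9↦10, 10↦0]  zeros at y ∈ {10}
  x = 4: [0↦5, 1↦6, 2↦7, 3↦8, 4↦9, 5↦10, 6↦0, 7↦1, 8↦2, 9↦3, 10↦4]  zeros at y ∈ {6}
  x = 5: [0↦2, 1↦3, 2↦4, 3↦5, 4↦6, 5↦7, 6↦8, 7↦9, 8↦10, 9↦0, 10↦1]  zeros at y ∈ {9}
  x = 6: [0↦3, 1↦4, 2↦5, 3↦6, 4↦7, 5↦8, 6↦9, 7↦10, 8↦0, 9↦1, 10↦2]  zeros at y ∈ {8}
  x = 7: [0↦8, 1↦9, 2↦10, 3↦0, 4↦1, 5↦2, 6↦3, 7↦4, 8↦5, 9↦6, 10↦7]  zeros at y ∈ {3}
  x = 8: [0↦6, 1↦7, 2↦8, 3↦9, 4↦10, 5↦0, 6↦1, 7↦2, 8↦3, 9↦4, 10↦5]  zeros at y ∈ {5}
  x = 9: [0↦8, 1↦9, 2↦10, 3↦0, 4↦1, 5↦2, 6↦3, 7↦4, 8↦5, 9↦6, 10↦7]  zeros at y ∈ {3}
  x = 10: [0↦3, 1↦4, 2↦5, 3↦6, 4↦7, 5↦8, 6↦9, 7↦10, 8↦0, 9↦1, 10↦2]  zeros at y ∈ {8}
Collecting zeros: affine points = {(0, 9), (1, 6), (2, 10), (3, 10), (4, 6), (5, 9), (6, 8), (7, 3), (8, 5), (9, 3), (10, 8)}.
Total count |C(F_11)_aff| = 11.


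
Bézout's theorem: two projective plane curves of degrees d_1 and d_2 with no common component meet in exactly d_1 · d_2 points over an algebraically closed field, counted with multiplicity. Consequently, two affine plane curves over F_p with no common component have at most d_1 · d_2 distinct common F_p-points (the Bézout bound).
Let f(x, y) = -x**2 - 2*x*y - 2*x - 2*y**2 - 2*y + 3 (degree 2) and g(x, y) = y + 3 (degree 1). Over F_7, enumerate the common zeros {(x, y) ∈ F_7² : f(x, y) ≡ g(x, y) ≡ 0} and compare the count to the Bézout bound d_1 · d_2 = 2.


Common zeros: {(5, 4), (6, 4)}; count = 2; Bézout bound = 2.

deg(f) = 2, deg(g) = 1, so Bézout bound = 2.
Scan x ∈ F_7. For each x, list the y ∈ F_7 with f(x, y) ≡ 0 and those with g(x, y) ≡ 0 (mod 7); the common zeros in that column are the intersection.
  x = 0: f ≡ 0 at y ∈ {3}; g ≡ 0 at y ∈ {4}; common: ∅.
  x = 1: f ≡ 0 at y ∈ {0, 5}; g ≡ 0 at y ∈ {4}; common: ∅.
  x = 2: f ≡ 0 at y ∈ ∅; g ≡ 0 at y ∈ {4}; common: ∅.
  x = 3: f ≡ 0 at y ∈ ∅; g ≡ 0 at y ∈ {4}; common: ∅.
  x = 4: f ≡ 0 at y ∈ {0, 2}; g ≡ 0 at y ∈ {4}; common: ∅.
  x = 5: f ≡ 0 at y ∈ {4}; g ≡ 0 at y ∈ {4}; common: {4}.
  x = 6: f ≡ 0 at y ∈ {3, 4}; g ≡ 0 at y ∈ {4}; common: {4}.
Collecting: common zeros = {(5, 4), (6, 4)}, so the count is 2.
Comparison with the Bézout bound: 2 ≤ 2 = deg(f)·deg(g), as expected for curves with no common component (the bound is attained).


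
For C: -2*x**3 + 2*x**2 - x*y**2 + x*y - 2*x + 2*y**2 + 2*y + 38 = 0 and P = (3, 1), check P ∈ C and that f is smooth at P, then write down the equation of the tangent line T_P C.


Tangent line at P: -44*x + 3*y + 129 = 0.

Step 1: f(3, 1) = 0, so P lies on C.
Step 2: partial derivatives
  f_x(x, y) = -6*x**2 + 4*x - y**2 + y - 2, f_y(x, y) = -2*x*y + x + 4*y + 2.
  f_x(P) = -44, f_y(P) = 3 (gradient nonzero, so P is smooth).
Step 3: tangent line at P: -44·(x − 3) + 3·(y − 1) = 0.
Expanding: -44*x + 3*y + 129 = 0.


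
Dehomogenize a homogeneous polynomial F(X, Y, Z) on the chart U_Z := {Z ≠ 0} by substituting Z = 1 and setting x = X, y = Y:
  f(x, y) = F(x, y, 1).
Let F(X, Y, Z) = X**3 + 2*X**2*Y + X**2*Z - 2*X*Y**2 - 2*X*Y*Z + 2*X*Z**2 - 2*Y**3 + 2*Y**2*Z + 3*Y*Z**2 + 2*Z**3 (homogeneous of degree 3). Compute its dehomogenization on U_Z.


f(x, y) = x**3 + 2*x**2*y + x**2 - 2*x*y**2 - 2*x*y + 2*x - 2*y**3 + 2*y**2 + 3*y + 2

On U_Z we set Z = 1. Each monomial c·X^i·Y^j·Z^k in F becomes c·x^i·y^j·1^k = c·x^i·y^j.
Substituting Z = 1: F(X, Y, 1) = x**3 + 2*x**2*y + x**2 - 2*x*y**2 - 2*x*y + 2*x - 2*y**3 + 2*y**2 + 3*y + 2.
Note: deg(f) ≤ deg(F) = 3; strict inequality happens when F is divisible by Z (lost terms).


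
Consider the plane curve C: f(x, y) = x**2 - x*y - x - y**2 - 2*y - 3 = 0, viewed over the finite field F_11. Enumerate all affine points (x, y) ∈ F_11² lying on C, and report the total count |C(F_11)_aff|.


Affine F_11-points: {(0, 2), (0, 7), (2, 3), (2, 4), (3, 2), (3, 4), (8, 5), (8, 7), (9, 5), (9, 6)}; count = 10.

For each of the 121 pairs (x, y) ∈ F_11², evaluate f(x, y) mod 11. Record the zeros.
  x = 0: [0↦8, 1↦5, 2↦0, 3↦4, 4↦6, 5↦6, 6↦4, 7↦0, 8↦5, 9↦8, 10↦9]  zeros at y ∈ {2, 7}
  x = 1: [0↦8, 1↦4, 2↦9, 3↦1, 4↦2, 5↦1, 6↦9, 7↦4, 8↦8, 9↦10, 10↦10]  zeros at y ∈ ∅
  x = 2: [0↦10, 1↦5, 2↦9, 3↦0, 4↦0, 5↦9, 6↦5, 7↦10, 8↦2, 9↦3, 10↦2]  zeros at y ∈ {3, 4}
  x = 3: [0↦3, 1↦8, 2↦0, 3↦1, 4↦0, 5↦8, 6↦3, 7↦7, 8↦9, 9↦9, 10↦7]  zeros at y ∈ {2, 4}
  x = 4: [0↦9, 1↦2, 2↦4, 3↦4, 4↦2, 5↦9, 6↦3, 7↦6, 8↦7, 9↦6, 10↦3]  zeros at y ∈ ∅
  x = 5: [0↦6, 1↦9, 2↦10, 3↦9, 4↦6, 5↦1, 6↦5, 7↦7, 8↦7, 9↦5, 10↦1]  zeros at y ∈ ∅
  x = 6: [0↦5, 1↦7, 2↦7, 3↦5, 4↦1, 5↦6, 6↦9, 7↦10, 8↦9, 9↦6, 10↦1]  zeros at y ∈ ∅
  x = 7: [0↦6, 1↦7, 2↦6, 3↦3, 4↦9, 5↦2, 6↦4, 7↦4, 8↦2, 9↦9, 10↦3]  zeros at y ∈ ∅
  x = 8: [0↦9, 1↦9, 2↦7, 3↦3, 4↦8, 5↦0, 6↦1, 7↦0, 8↦8, 9↦3, 10↦7]  zeros at y ∈ {5, 7}
  x = 9: [0↦3, 1↦2, 2↦10, 3↦5, 4↦9, 5↦0, 6↦0, 7↦9, 8↦5, 9↦10, 10↦2]  zeros at y ∈ {5, 6}
  x = 10: [0↦10, 1↦8, 2↦4, 3↦9, 4↦1, 5↦2, 6↦1, 7↦9, 8↦4, 9↦8, 10↦10]  zeros at y ∈ ∅
Collecting zeros: affine points = {(0, 2), (0, 7), (2, 3), (2, 4), (3, 2), (3, 4), (8, 5), (8, 7), (9, 5), (9, 6)}.
Total count |C(F_11)_aff| = 10.


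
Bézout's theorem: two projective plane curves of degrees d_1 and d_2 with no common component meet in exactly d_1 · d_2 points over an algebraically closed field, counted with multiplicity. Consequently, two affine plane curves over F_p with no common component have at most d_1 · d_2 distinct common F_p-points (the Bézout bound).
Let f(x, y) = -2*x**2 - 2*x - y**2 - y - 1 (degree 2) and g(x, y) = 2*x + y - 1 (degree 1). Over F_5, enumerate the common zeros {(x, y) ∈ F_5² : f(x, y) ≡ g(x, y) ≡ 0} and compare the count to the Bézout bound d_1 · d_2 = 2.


Common zeros: {(1, 4), (3, 0)}; count = 2; Bézout bound = 2.

deg(f) = 2, deg(g) = 1, so Bézout bound = 2.
Scan x ∈ F_5. For each x, list the y ∈ F_5 with f(x, y) ≡ 0 and those with g(x, y) ≡ 0 (mod 5); the common zeros in that column are the intersection.
  x = 0: f ≡ 0 at y ∈ ∅; g ≡ 0 at y ∈ {1}; common: ∅.
  x = 1: f ≡ 0 at y ∈ {0, 4}; g ≡ 0 at y ∈ {4}; common: {4}.
  x = 2: f ≡ 0 at y ∈ {1, 3}; g ≡ 0 at y ∈ {2}; common: ∅.
  x = 3: f ≡ 0 at y ∈ {0, 4}; g ≡ 0 at y ∈ {0}; common: {0}.
  x = 4: f ≡ 0 at y ∈ ∅; g ≡ 0 at y ∈ {3}; common: ∅.
Collecting: common zeros = {(1, 4), (3, 0)}, so the count is 2.
Comparison with the Bézout bound: 2 ≤ 2 = deg(f)·deg(g), as expected for curves with no common component (the bound is attained).


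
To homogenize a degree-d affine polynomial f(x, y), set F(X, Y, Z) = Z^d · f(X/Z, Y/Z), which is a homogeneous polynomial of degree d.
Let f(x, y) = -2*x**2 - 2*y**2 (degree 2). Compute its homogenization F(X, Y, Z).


F(X, Y, Z) = -2*X**2 - 2*Y**2

deg(f) = 2.
Substitute x = X/Z, y = Y/Z into f, then multiply by Z^2.
  monomial -2·x^2·y^0 ↦ -2·X^2·Y^0·Z^0.
  monomial -2·x^0·y^2 ↦ -2·X^0·Y^2·Z^0.
Collecting: F(X, Y, Z) = -2*X**2 - 2*Y**2.


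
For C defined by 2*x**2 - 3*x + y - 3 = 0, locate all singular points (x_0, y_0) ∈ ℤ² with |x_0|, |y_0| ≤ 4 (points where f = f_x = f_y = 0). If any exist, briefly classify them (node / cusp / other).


No singular points in the scanned grid; C is smooth there.

Compute partial derivatives:
  f_x = 4*x - 3.
  f_y = 1.
f_y = 1 is a nonzero constant, so f_y never vanishes: no point (x, y) can satisfy f = f_x = f_y = 0. In particular no (x, y) ∈ {−4, ..., 4}² is singular; the curve is smooth.


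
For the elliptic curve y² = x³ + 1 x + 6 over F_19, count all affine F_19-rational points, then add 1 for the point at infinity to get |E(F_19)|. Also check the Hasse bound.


Affine points = {(0, 5), (0, 14), (2, 4), (2, 15), (3, 6), (3, 13), (4, 6), (4, 13), (6, 0), (10, 3), (10, 16), (12, 6), (12, 13), (14, 3), (14, 16), (18, 2), (18, 17)}; affine count = 17; |E(F_19)| = 18.

Discriminant check: Δ ∝ 4a³ + 27b² = 4·1³ + 27·6² = 4·1 + 27·36 ≡ 7 (mod 19). Nonzero ⇒ E is nonsingular.
For each x ∈ F_19, compute rhs = x³ + 1·x + 6 mod 19, then count y ∈ F_19 with y² ≡ rhs.
  x = 0: rhs = 6, matching y values: 5, 14 (2 points).
  x = 1: rhs = 8, matching y values: none (0 points).
  x = 2: rhs = 16, matching y values: 4, 15 (2 points).
  x = 3: rhs = 17, matching y values: 6, 13 (2 points).
  x = 4: rhs = 17, matching y values: 6, 13 (2 points).
  x = 5: rhs = 3, matching y values: none (0 points).
  x = 6: rhs = 0, matching y values: 0 (1 points).
  x = 7: rhs = 14, matching y values: none (0 points).
  x = 8: rhs = 13, matching y values: none (0 points).
  x = 9: rhs = 3, matching y values: none (0 points).
  x = 10: rhs = 9, matching y values: 3, 16 (2 points).
  x = 11: rhs = 18, matching y values: none (0 points).
  x = 12: rhs = 17, matching y values: 6, 13 (2 points).
  x = 13: rhs = 12, matching y values: none (0 points).
  x = 14: rhs = 9, matching y values: 3, 16 (2 points).
  x = 15: rhs = 14, matching y values: none (0 points).
  x = 16: rhs = 14, matching y values: none (0 points).
  x = 17: rhs = 15, matching y values: none (0 points).
  x = 18: rhs = 4, matching y values: 2, 17 (2 points).
Total affine count: 17.
Full point count |E(F_19)| = 17 + 1 = 18.
Hasse bound: |18 − (19+1)| = |-2| = 2 ≤ 2√19 ≈ 8.7178 ✓.


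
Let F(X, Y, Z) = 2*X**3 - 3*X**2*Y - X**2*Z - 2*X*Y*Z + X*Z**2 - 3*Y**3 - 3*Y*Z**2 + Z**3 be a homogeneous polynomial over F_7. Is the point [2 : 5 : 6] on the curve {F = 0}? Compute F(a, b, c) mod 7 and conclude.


F(2,5,6) ≡ 4 (mod 7); P is NOT on the curve.

Evaluate F(2, 5, 6) term-by-term (mod 7).
  2*X**3 ↦ 2·8·1·1 = 16
  -3*X**2*Y ↦ -3·4·5·1 = -60
  -X**2*Z ↦ -1·4·1·6 = -24
  -2*X*Y*Z ↦ -2·2·5·6 = -120
  X*Z**2 ↦ 1·2·1·36 = 72
  -3*Y**3 ↦ -3·1·125·1 = -375
  -3*Y*Z**2 ↦ -3·1·5·36 = -540
  Z**3 ↦ 1·1·1·216 = 216
Sum: F(2, 5, 6) = (16) + (-60) + (-24) + (-120) + (72) + (-375) + (-540) + (216) = -815.
Reducing mod 7: -815 ≡ 4 (mod 7).
Since F(a, b, c) ≡ 4 ≠ 0 (mod 7), P does NOT lie on the curve.


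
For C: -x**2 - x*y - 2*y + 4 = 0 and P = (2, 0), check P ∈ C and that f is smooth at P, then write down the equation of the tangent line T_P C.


Tangent line at P: -4*x - 4*y + 8 = 0.

Step 1: f(2, 0) = 0, so P lies on C.
Step 2: partial derivatives
  f_x(x, y) = -2*x - y, f_y(x, y) = -x - 2.
  f_x(P) = -4, f_y(P) = -4 (gradient nonzero, so P is smooth).
Step 3: tangent line at P: -4·(x − 2) + -4·(y − 0) = 0.
Expanding: -4*x - 4*y + 8 = 0.


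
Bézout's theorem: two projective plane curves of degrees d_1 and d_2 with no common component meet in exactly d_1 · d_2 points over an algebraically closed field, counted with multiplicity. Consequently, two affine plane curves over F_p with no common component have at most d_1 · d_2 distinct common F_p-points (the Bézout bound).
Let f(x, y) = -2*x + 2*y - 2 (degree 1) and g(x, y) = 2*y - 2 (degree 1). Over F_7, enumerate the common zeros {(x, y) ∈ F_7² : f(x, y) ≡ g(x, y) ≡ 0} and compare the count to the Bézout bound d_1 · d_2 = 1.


Common zeros: {(0, 1)}; count = 1; Bézout bound = 1.

deg(f) = 1, deg(g) = 1, so Bézout bound = 1.
Scan x ∈ F_7. For each x, list the y ∈ F_7 with f(x, y) ≡ 0 and those with g(x, y) ≡ 0 (mod 7); the common zeros in that column are the intersection.
  x = 0: f ≡ 0 at y ∈ {1}; g ≡ 0 at y ∈ {1}; common: {1}.
  x = 1: f ≡ 0 at y ∈ {2}; g ≡ 0 at y ∈ {1}; common: ∅.
  x = 2: f ≡ 0 at y ∈ {3}; g ≡ 0 at y ∈ {1}; common: ∅.
  x = 3: f ≡ 0 at y ∈ {4}; g ≡ 0 at y ∈ {1}; common: ∅.
  x = 4: f ≡ 0 at y ∈ {5}; g ≡ 0 at y ∈ {1}; common: ∅.
  x = 5: f ≡ 0 at y ∈ {6}; g ≡ 0 at y ∈ {1}; common: ∅.
  x = 6: f ≡ 0 at y ∈ {0}; g ≡ 0 at y ∈ {1}; common: ∅.
Collecting: common zeros = {(0, 1)}, so the count is 1.
Comparison with the Bézout bound: 1 ≤ 1 = deg(f)·deg(g), as expected for curves with no common component (the bound is attained).


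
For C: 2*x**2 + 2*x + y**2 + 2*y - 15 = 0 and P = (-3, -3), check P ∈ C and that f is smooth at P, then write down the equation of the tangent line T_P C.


Tangent line at P: -10*x - 4*y - 42 = 0.

Step 1: f(-3, -3) = 0, so P lies on C.
Step 2: partial derivatives
  f_x(x, y) = 4*x + 2, f_y(x, y) = 2*y + 2.
  f_x(P) = -10, f_y(P) = -4 (gradient nonzero, so P is smooth).
Step 3: tangent line at P: -10·(x − -3) + -4·(y − -3) = 0.
Expanding: -10*x - 4*y - 42 = 0.


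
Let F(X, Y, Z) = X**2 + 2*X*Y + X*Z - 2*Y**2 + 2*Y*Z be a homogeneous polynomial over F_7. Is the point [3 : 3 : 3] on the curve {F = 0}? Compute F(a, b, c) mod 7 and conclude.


F(3,3,3) ≡ 1 (mod 7); P is NOT on the curve.

Evaluate F(3, 3, 3) term-by-term (mod 7).
  X**2 ↦ 1·9·1·1 = 9
  2*X*Y ↦ 2·3·3·1 = 18
  X*Z ↦ 1·3·1·3 = 9
  -2*Y**2 ↦ -2·1·9·1 = -18
  2*Y*Z ↦ 2·1·3·3 = 18
Sum: F(3, 3, 3) = (9) + (18) + (9) + (-18) + (18) = 36.
Reducing mod 7: 36 ≡ 1 (mod 7).
Since F(a, b, c) ≡ 1 ≠ 0 (mod 7), P does NOT lie on the curve.


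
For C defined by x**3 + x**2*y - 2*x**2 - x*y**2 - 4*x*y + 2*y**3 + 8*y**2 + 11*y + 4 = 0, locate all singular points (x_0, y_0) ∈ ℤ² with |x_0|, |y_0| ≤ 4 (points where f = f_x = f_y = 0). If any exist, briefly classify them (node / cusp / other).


Singular points: {(1, -1)}; classification: cusp.

Compute partial derivatives:
  f_x = 3*x**2 + 2*x*y - 4*x - y**2 - 4*y.
  f_y = x**2 - 2*x*y - 4*x + 6*y**2 + 16*y + 11.
Scan x_0 ∈ {−4, ..., 4}. For each x_0, f_y(x_0, y) is a polynomial in y; find its integer roots y ∈ {−4, ..., 4}, then test f_x and f at those candidates.
  x = -4: f_y(-4, y) = 6*y**2 + 24*y + 43; no integer root y with |y| ≤ 4.
  x = -3: f_y(-3, y) = 6*y**2 + 22*y + 32; no integer root y with |y| ≤ 4.
  x = -2: f_y(-2, y) = 6*y**2 + 20*y + 23; no integer root y with |y| ≤ 4.
  x = -1: f_y(-1, y) = 6*y**2 + 18*y + 16; no integer root y with |y| ≤ 4.
  x = 0: f_y(0, y) = 6*y**2 + 16*y + 11; no integer root y with |y| ≤ 4.
  x = 1: f_y(1, y) = 6*y**2 + 14*y + 8; vanishes at y ∈ {-1}. (1, -1): f_x = 0, f = 0 — SINGULAR.
  x = 2: f_y(2, y) = 6*y**2 + 12*y + 7; no integer root y with |y| ≤ 4.
  x = 3: f_y(3, y) = 6*y**2 + 10*y + 8; no integer root y with |y| ≤ 4.
  x = 4: f_y(4, y) = 6*y**2 + 8*y + 11; no integer root y with |y| ≤ 4.
Only singular point on the grid: (1, -1).
Classify: substitute x = 1 + u, y = -1 + v and expand: f = u**3 + u**2*v - u*v**2 + 2*v**3 + v**2.
No constant or linear terms (consistent with a singular point). Quadratic part: v**2. Cubic part: u**3 + u**2*v - u*v**2 + 2*v**3.
The quadratic part v**2 is a perfect square, so there is a single (double) tangent line v = 0, i.e. y = -1. Restricting the cubic part to that line (v = 0) leaves u**3 ≠ 0, so f is not divisible by v and the branch is v² ≈ -u**3 to lowest order — this is a cusp.
Classification: cusp.


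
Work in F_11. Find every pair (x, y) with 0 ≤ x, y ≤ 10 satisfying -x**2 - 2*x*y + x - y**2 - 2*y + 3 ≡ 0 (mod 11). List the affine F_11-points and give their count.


Affine F_11-points: {(0, 1), (0, 8), (4, 2), (4, 10), (6, 4), (7, 8), (7, 9), (9, 4), (9, 9), (10, 1), (10, 10)}; count = 11.

For each of the 121 pairs (x, y) ∈ F_11², evaluate f(x, y) mod 11. Record the zeros.
  x = 0: [0↦3, 1↦0, 2↦6, 3↦10, 4↦1, 5↦1, 6↦10, 7↦6, 8↦0, 9↦3, 10↦4]  zeros at y ∈ {1, 8}
  x = 1: [0↦3, 1↦9, 2↦2, 3↦4, 4↦4, 5↦2, 6↦9, 7↦3, 8↦6, 9↦7, 10↦6]  zeros at y ∈ ∅
  x = 2: [0↦1, 1↦5, 2↦7, 3↦7, 4↦5, 5↦1, 6↦6, 7↦9, 8↦10, 9↦9, 10↦6]  zeros at y ∈ ∅
  x = 3: [0↦8, 1↦10, 2↦10, 3↦8, 4↦4, 5↦9, 6↦1, 7↦2, 8↦1, 9↦9, 10↦4]  zeros at y ∈ ∅
  x = 4: [0↦2, 1↦2, 2↦0, 3↦7, 4↦1, 5↦4, 6↦5, 7↦4, 8↦1, 9↦7, 10↦0]  zeros at y ∈ {2, 10}
  x = 5: [0↦5, 1↦3, 2↦10, 3↦4, 4↦7, 5↦8, 6↦7, 7↦4, 8↦10, 9↦3, 10↦5]  zeros at y ∈ ∅
  x = 6: [0↦6, 1↦2, 2↦7, 3↦10, 4↦0, 5↦10, 6↦7, 7↦2, 8↦6, 9↦8, 10↦8]  zeros at y ∈ {4}
  x = 7: [0↦5, 1↦10, 2↦2, 3↦3, 4↦2, 5↦10, 6↦5, 7↦9, 8↦0, 9↦0, 10↦9]  zeros at y ∈ {8, 9}
  x = 8: [0↦2, 1↦5, 2↦6, 3↦5, 4↦2, 5↦8, 6↦1, 7↦3, 8↦3, 9↦1, 10↦8]  zeros at y ∈ ∅
  x = 9: [0↦8, 1↦9, 2↦8, 3↦5, 4↦0, 5↦4, 6↦6, 7↦6, 8↦4, 9↦0, 10↦5]  zeros at y ∈ {4, 9}
  x = 10: [0↦1, 1↦0, 2↦8, 3↦3, 4↦7, 5↦9, 6↦9, 7↦7, 8↦3, 9↦8, 10↦0]  zeros at y ∈ {1, 10}
Collecting zeros: affine points = {(0, 1), (0, 8), (4, 2), (4, 10), (6, 4), (7, 8), (7, 9), (9, 4), (9, 9), (10, 1), (10, 10)}.
Total count |C(F_11)_aff| = 11.


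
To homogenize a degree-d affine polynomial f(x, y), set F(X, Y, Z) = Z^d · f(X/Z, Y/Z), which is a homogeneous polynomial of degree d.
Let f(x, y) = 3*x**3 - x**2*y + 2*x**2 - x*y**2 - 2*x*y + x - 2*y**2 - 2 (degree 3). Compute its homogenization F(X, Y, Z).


F(X, Y, Z) = 3*X**3 - X**2*Y + 2*X**2*Z - X*Y**2 - 2*X*Y*Z + X*Z**2 - 2*Y**2*Z - 2*Z**3

deg(f) = 3.
Substitute x = X/Z, y = Y/Z into f, then multiply by Z^3.
  monomial 3·x^3·y^0 ↦ 3·X^3·Y^0·Z^0.
  monomial -1·x^2·y^1 ↦ -1·X^2·Y^1·Z^0.
  monomial 2·x^2·y^0 ↦ 2·X^2·Y^0·Z^1.
  monomial -1·x^1·y^2 ↦ -1·X^1·Y^2·Z^0.
  monomial -2·x^1·y^1 ↦ -2·X^1·Y^1·Z^1.
  monomial 1·x^1·y^0 ↦ 1·X^1·Y^0·Z^2.
  monomial -2·x^0·y^2 ↦ -2·X^0·Y^2·Z^1.
  monomial -2·x^0·y^0 ↦ -2·X^0·Y^0·Z^3.
Collecting: F(X, Y, Z) = 3*X**3 - X**2*Y + 2*X**2*Z - X*Y**2 - 2*X*Y*Z + X*Z**2 - 2*Y**2*Z - 2*Z**3.


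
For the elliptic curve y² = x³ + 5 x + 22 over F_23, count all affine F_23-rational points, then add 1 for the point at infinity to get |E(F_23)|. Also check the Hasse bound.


Affine points = {(3, 8), (3, 15), (7, 3), (7, 20), (12, 4), (12, 19), (16, 9), (16, 14), (17, 11), (17, 12), (20, 7), (20, 16), (21, 2), (21, 21), (22, 4), (22, 19)}; affine count = 16; |E(F_23)| = 17.

Discriminant check: Δ ∝ 4a³ + 27b² = 4·5³ + 27·22² = 4·125 + 27·484 ≡ 21 (mod 23). Nonzero ⇒ E is nonsingular.
For each x ∈ F_23, compute rhs = x³ + 5·x + 22 mod 23, then count y ∈ F_23 with y² ≡ rhs.
  x = 0: rhs = 22, matching y values: none (0 points).
  x = 1: rhs = 5, matching y values: none (0 points).
  x = 2: rhs = 17, matching y values: none (0 points).
  x = 3: rhs = 18, matching y values: 8, 15 (2 points).
  x = 4: rhs = 14, matching y values: none (0 points).
  x = 5: rhs = 11, matching y values: none (0 points).
  x = 6: rhs = 15, matching y values: none (0 points).
  x = 7: rhs = 9, matching y values: 3, 20 (2 points).
  x = 8: rhs = 22, matching y values: none (0 points).
  x = 9: rhs = 14, matching y values: none (0 points).
  x = 10: rhs = 14, matching y values: none (0 points).
  x = 11: rhs = 5, matching y values: none (0 points).
  x = 12: rhs = 16, matching y values: 4, 19 (2 points).
  x = 13: rhs = 7, matching y values: none (0 points).
  x = 14: rhs = 7, matching y values: none (0 points).
  x = 15: rhs = 22, matching y values: none (0 points).
  x = 16: rhs = 12, matching y values: 9, 14 (2 points).
  x = 17: rhs = 6, matching y values: 11, 12 (2 points).
  x = 18: rhs = 10, matching y values: none (0 points).
  x = 19: rhs = 7, matching y values: none (0 points).
  x = 20: rhs = 3, matching y values: 7, 16 (2 points).
  x = 21: rhs = 4, matching y values: 2, 21 (2 points).
  x = 22: rhs = 16, matching y values: 4, 19 (2 points).
Total affine count: 16.
Full point count |E(F_23)| = 16 + 1 = 17.
Hasse bound: |17 − (23+1)| = |-7| = 7 ≤ 2√23 ≈ 9.5917 ✓.


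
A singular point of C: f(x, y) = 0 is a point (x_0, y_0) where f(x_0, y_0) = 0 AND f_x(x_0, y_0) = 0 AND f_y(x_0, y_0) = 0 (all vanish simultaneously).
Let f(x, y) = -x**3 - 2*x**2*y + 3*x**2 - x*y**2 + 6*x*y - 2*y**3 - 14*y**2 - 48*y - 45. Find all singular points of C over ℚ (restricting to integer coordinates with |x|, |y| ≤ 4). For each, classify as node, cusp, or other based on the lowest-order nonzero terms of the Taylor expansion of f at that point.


Singular points: {(3, -3)}; classification: cusp.

Compute partial derivatives:
  f_x = -3*x**2 - 4*x*y + 6*x - y**2 + 6*y.
  f_y = -2*x**2 - 2*x*y + 6*x - 6*y**2 - 28*y - 48.
Scan x_0 ∈ {−4, ..., 4}. For each x_0, f_y(x_0, y) is a polynomial in y; find its integer roots y ∈ {−4, ..., 4}, then test f_x and f at those candidates.
  x = -4: f_y(-4, y) = -6*y**2 - 20*y - 104; no integer root y with |y| ≤ 4.
  x = -3: f_y(-3, y) = -6*y**2 - 22*y - 84; no integer root y with |y| ≤ 4.
  x = -2: f_y(-2, y) = -6*y**2 - 24*y - 68; no integer root y with |y| ≤ 4.
  x = -1: f_y(-1, y) = -6*y**2 - 26*y - 56; no integer root y with |y| ≤ 4.
  x = 0: f_y(0, y) = -6*y**2 - 28*y - 48; no integer root y with |y| ≤ 4.
  x = 1: f_y(1, y) = -6*y**2 - 30*y - 44; no integer root y with |y| ≤ 4.
  x = 2: f_y(2, y) = -6*y**2 - 32*y - 44; no integer root y with |y| ≤ 4.
  x = 3: f_y(3, y) = -6*y**2 - 34*y - 48; vanishes at y ∈ {-3}. (3, -3): f_x = 0, f = 0 — SINGULAR.
  x = 4: f_y(4, y) = -6*y**2 - 36*y - 56; no integer root y with |y| ≤ 4.
Only singular point on the grid: (3, -3).
Classify: substitute x = 3 + u, y = -3 + v and expand: f = -u**3 - 2*u**2*v - u*v**2 - 2*v**3 + v**2.
No constant or linear terms (consistent with a singular point). Quadratic part: v**2. Cubic part: -u**3 - 2*u**2*v - u*v**2 - 2*v**3.
The quadratic part v**2 is a perfect square, so there is a single (double) tangent line v = 0, i.e. y = -3. Restricting the cubic part to that line (v = 0) leaves -u**3 ≠ 0, so f is not divisible by v and the branch is v² ≈ u**3 to lowest order — this is a cusp.
Classification: cusp.


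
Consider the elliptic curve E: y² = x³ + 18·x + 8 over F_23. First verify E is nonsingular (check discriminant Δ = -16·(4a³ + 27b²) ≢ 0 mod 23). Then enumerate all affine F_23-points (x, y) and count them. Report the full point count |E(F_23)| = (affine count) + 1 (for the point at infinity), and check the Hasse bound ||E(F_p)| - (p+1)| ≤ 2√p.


Affine points = {(0, 10), (0, 13), (1, 2), (1, 21), (2, 11), (2, 12), (4, 11), (4, 12), (5, 4), (5, 19), (9, 5), (9, 18), (13, 1), (13, 22), (17, 11), (17, 12), (18, 0), (22, 9), (22, 14)}; affine count = 19; |E(F_23)| = 20.

Discriminant check: Δ ∝ 4a³ + 27b² = 4·18³ + 27·8² = 4·5832 + 27·64 ≡ 9 (mod 23). Nonzero ⇒ E is nonsingular.
For each x ∈ F_23, compute rhs = x³ + 18·x + 8 mod 23, then count y ∈ F_23 with y² ≡ rhs.
  x = 0: rhs = 8, matching y values: 10, 13 (2 points).
  x = 1: rhs = 4, matching y values: 2, 21 (2 points).
  x = 2: rhs = 6, matching y values: 11, 12 (2 points).
  x = 3: rhs = 20, matching y values: none (0 points).
  x = 4: rhs = 6, matching y values: 11, 12 (2 points).
  x = 5: rhs = 16, matching y values: 4, 19 (2 points).
  x = 6: rhs = 10, matching y values: none (0 points).
  x = 7: rhs = 17, matching y values: none (0 points).
  x = 8: rhs = 20, matching y values: none (0 points).
  x = 9: rhs = 2, matching y values: 5, 18 (2 points).
  x = 10: rhs = 15, matching y values: none (0 points).
  x = 11: rhs = 19, matching y values: none (0 points).
  x = 12: rhs = 20, matching y values: none (0 points).
  x = 13: rhs = 1, matching y values: 1, 22 (2 points).
  x = 14: rhs = 14, matching y values: none (0 points).
  x = 15: rhs = 19, matching y values: none (0 points).
  x = 16: rhs = 22, matching y values: none (0 points).
  x = 17: rhs = 6, matching y values: 11, 12 (2 points).
  x = 18: rhs = 0, matching y values: 0 (1 points).
  x = 19: rhs = 10, matching y values: none (0 points).
  x = 20: rhs = 19, matching y values: none (0 points).
  x = 21: rhs = 10, matching y values: none (0 points).
  x = 22: rhs = 12, matching y values: 9, 14 (2 points).
Total affine count: 19.
Full point count |E(F_23)| = 19 + 1 = 20.
Hasse bound: |20 − (23+1)| = |-4| = 4 ≤ 2√23 ≈ 9.5917 ✓.


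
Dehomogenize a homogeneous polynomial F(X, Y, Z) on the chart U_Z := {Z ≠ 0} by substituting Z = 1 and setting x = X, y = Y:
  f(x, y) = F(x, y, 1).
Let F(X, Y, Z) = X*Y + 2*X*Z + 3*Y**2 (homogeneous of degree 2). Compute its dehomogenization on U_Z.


f(x, y) = x*y + 2*x + 3*y**2

On U_Z we set Z = 1. Each monomial c·X^i·Y^j·Z^k in F becomes c·x^i·y^j·1^k = c·x^i·y^j.
Substituting Z = 1: F(X, Y, 1) = x*y + 2*x + 3*y**2.
Note: deg(f) ≤ deg(F) = 2; strict inequality happens when F is divisible by Z (lost terms).


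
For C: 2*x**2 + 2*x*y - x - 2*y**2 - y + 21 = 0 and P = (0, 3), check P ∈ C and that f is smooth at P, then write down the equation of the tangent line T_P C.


Tangent line at P: 5*x - 13*y + 39 = 0.

Step 1: f(0, 3) = 0, so P lies on C.
Step 2: partial derivatives
  f_x(x, y) = 4*x + 2*y - 1, f_y(x, y) = 2*x - 4*y - 1.
  f_x(P) = 5, f_y(P) = -13 (gradient nonzero, so P is smooth).
Step 3: tangent line at P: 5·(x − 0) + -13·(y − 3) = 0.
Expanding: 5*x - 13*y + 39 = 0.


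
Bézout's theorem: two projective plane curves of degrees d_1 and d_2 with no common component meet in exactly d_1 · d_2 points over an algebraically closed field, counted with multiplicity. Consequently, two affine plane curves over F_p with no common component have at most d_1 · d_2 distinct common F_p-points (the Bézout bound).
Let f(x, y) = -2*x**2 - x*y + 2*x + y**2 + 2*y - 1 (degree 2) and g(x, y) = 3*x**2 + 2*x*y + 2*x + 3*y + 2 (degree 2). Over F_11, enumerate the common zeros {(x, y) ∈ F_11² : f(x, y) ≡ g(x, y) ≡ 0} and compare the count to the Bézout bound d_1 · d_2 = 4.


Common zeros: {(1, 3), (8, 4)}; count = 2; Bézout bound = 4.

deg(f) = 2, deg(g) = 2, so Bézout bound = 4.
Scan x ∈ F_11. For each x, list the y ∈ F_11 with f(x, y) ≡ 0 and those with g(x, y) ≡ 0 (mod 11); the common zeros in that column are the intersection.
  x = 0: f ≡ 0 at y ∈ ∅; g ≡ 0 at y ∈ {3}; common: ∅.
  x = 1: f ≡ 0 at y ∈ {3, 7}; g ≡ 0 at y ∈ {3}; common: {3}.
  x = 2: f ≡ 0 at y ∈ {4, 7}; g ≡ 0 at y ∈ {10}; common: ∅.
  x = 3: f ≡ 0 at y ∈ {2, 10}; g ≡ 0 at y ∈ {1}; common: ∅.
  x = 4: f ≡ 0 at y ∈ {3, 10}; g ≡ 0 at y ∈ ∅; common: ∅.
  x = 5: f ≡ 0 at y ∈ ∅; g ≡ 0 at y ∈ {6}; common: ∅.
  x = 6: f ≡ 0 at y ∈ ∅; g ≡ 0 at y ∈ {8}; common: ∅.
  x = 7: f ≡ 0 at y ∈ ∅; g ≡ 0 at y ∈ {4}; common: ∅.
  x = 8: f ≡ 0 at y ∈ {2, 4}; g ≡ 0 at y ∈ {4}; common: {4}.
  x = 9: f ≡ 0 at y ∈ ∅; g ≡ 0 at y ∈ {10}; common: ∅.
  x = 10: f ≡ 0 at y ∈ ∅; g ≡ 0 at y ∈ {8}; common: ∅.
Collecting: common zeros = {(1, 3), (8, 4)}, so the count is 2.
Comparison with the Bézout bound: 2 ≤ 4 = deg(f)·deg(g), as expected for curves with no common component (the affine F_11-count falls short of the bound because intersections may lie at infinity, over extension fields, or carry multiplicity).


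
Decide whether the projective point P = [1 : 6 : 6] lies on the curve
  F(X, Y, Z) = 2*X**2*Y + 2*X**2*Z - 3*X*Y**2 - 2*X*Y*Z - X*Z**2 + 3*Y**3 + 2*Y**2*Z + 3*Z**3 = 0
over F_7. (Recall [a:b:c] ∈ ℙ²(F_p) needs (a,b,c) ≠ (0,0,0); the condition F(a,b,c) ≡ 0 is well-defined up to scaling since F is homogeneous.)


F(1,6,6) ≡ 3 (mod 7); P is NOT on the curve.

Evaluate F(1, 6, 6) term-by-term (mod 7).
  2*X**2*Y ↦ 2·1·6·1 = 12
  2*X**2*Z ↦ 2·1·1·6 = 12
  -3*X*Y**2 ↦ -3·1·36·1 = -108
  -2*X*Y*Z ↦ -2·1·6·6 = -72
  -X*Z**2 ↦ -1·1·1·36 = -36
  3*Y**3 ↦ 3·1·216·1 = 648
  2*Y**2*Z ↦ 2·1·36·6 = 432
  3*Z**3 ↦ 3·1·1·216 = 648
Sum: F(1, 6, 6) = (12) + (12) + (-108) + (-72) + (-36) + (648) + (432) + (648) = 1536.
Reducing mod 7: 1536 ≡ 3 (mod 7).
Since F(a, b, c) ≡ 3 ≠ 0 (mod 7), P does NOT lie on the curve.


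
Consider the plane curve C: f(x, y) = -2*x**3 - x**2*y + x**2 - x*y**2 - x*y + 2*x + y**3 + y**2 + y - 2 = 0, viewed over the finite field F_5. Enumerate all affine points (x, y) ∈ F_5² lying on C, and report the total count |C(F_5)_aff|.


Affine F_5-points: {(1, 2), (2, 0), (2, 1), (3, 3)}; count = 4.

For each of the 25 pairs (x, y) ∈ F_5², evaluate f(x, y) mod 5. Record the zeros.
  x = 0: [0↦3, 1↦1, 2↦2, 3↦2, 4↦2]  zeros at y ∈ ∅
  x = 1: [0↦4, 1↦4, 2↦0, 3↦3, 4↦4]  zeros at y ∈ {2}
  x = 2: [0↦0, 1↦0, 2↦4, 3↦3, 4↦3]  zeros at y ∈ {0, 1}
  x = 3: [0↦4, 1↦2, 2↦2, 3↦0, 4↦2]  zeros at y ∈ {3}
  x = 4: [0↦4, 1↦3, 2↦2, 3↦2, 4↦4]  zeros at y ∈ ∅
Collecting zeros: affine points = {(1, 2), (2, 0), (2, 1), (3, 3)}.
Total count |C(F_5)_aff| = 4.


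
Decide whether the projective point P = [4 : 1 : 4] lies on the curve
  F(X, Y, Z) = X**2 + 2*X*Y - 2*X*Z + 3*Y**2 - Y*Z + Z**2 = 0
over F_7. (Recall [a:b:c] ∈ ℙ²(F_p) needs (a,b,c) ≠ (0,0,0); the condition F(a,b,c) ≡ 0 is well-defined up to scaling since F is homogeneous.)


F(4,1,4) ≡ 0 (mod 7); P is on the curve.

Evaluate F(4, 1, 4) term-by-term (mod 7).
  X**2 ↦ 1·16·1·1 = 16
  2*X*Y ↦ 2·4·1·1 = 8
  -2*X*Z ↦ -2·4·1·4 = -32
  3*Y**2 ↦ 3·1·1·1 = 3
  -Y*Z ↦ -1·1·1·4 = -4
  Z**2 ↦ 1·1·1·16 = 16
Sum: F(4, 1, 4) = (16) + (8) + (-32) + (3) + (-4) + (16) = 7.
Reducing mod 7: 7 ≡ 0 (mod 7).
Since F(a, b, c) ≡ 0 (mod 7), P lies on the curve.


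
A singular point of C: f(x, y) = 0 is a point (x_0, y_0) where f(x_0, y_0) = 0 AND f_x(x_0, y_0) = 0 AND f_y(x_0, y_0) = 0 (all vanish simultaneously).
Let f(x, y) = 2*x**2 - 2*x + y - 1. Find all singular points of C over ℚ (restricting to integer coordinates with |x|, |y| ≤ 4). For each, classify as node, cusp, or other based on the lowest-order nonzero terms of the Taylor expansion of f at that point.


No singular points in the scanned grid; C is smooth there.

Compute partial derivatives:
  f_x = 4*x - 2.
  f_y = 1.
f_y = 1 is a nonzero constant, so f_y never vanishes: no point (x, y) can satisfy f = f_x = f_y = 0. In particular no (x, y) ∈ {−4, ..., 4}² is singular; the curve is smooth.


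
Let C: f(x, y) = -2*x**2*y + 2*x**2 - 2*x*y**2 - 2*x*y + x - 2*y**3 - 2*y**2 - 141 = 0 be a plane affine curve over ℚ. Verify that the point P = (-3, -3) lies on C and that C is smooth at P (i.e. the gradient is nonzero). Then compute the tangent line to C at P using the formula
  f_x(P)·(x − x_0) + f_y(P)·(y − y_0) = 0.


Tangent line at P: -59*x - 90*y - 447 = 0.

Step 1: f(-3, -3) = 0, so P lies on C.
Step 2: partial derivatives
  f_x(x, y) = -4*x*y + 4*x - 2*y**2 - 2*y + 1, f_y(x, y) = -2*x**2 - 4*x*y - 2*x - 6*y**2 - 4*y.
  f_x(P) = -59, f_y(P) = -90 (gradient nonzero, so P is smooth).
Step 3: tangent line at P: -59·(x − -3) + -90·(y − -3) = 0.
Expanding: -59*x - 90*y - 447 = 0.


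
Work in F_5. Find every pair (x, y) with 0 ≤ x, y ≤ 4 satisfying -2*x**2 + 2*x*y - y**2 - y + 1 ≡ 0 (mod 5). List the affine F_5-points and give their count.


Affine F_5-points: {(0, 2), (2, 1), (2, 2), (4, 1)}; count = 4.

For each of the 25 pairs (x, y) ∈ F_5², evaluate f(x, y) mod 5. Record the zeros.
  x = 0: [0↦1, 1↦4, 2↦0, 3↦4, 4↦1]  zeros at y ∈ {2}
  x = 1: [0↦4, 1↦4, 2↦2, 3↦3, 4↦2]  zeros at y ∈ ∅
  x = 2: [0↦3, 1↦0, 2↦0, 3↦3, 4↦4]  zeros at y ∈ {1, 2}
  x = 3: [0↦3, 1↦2, 2↦4, 3↦4, 4↦2]  zeros at y ∈ ∅
  x = 4: [0↦4, 1↦0, 2↦4, 3↦1, 4↦1]  zeros at y ∈ {1}
Collecting zeros: affine points = {(0, 2), (2, 1), (2, 2), (4, 1)}.
Total count |C(F_5)_aff| = 4.


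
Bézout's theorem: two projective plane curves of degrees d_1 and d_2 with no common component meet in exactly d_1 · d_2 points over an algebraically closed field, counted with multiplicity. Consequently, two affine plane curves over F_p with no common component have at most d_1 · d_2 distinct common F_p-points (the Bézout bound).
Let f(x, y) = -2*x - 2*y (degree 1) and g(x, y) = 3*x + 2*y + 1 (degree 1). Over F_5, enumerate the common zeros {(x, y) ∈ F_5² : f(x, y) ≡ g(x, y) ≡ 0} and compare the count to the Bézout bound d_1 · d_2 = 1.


Common zeros: {(4, 1)}; count = 1; Bézout bound = 1.

deg(f) = 1, deg(g) = 1, so Bézout bound = 1.
Scan x ∈ F_5. For each x, list the y ∈ F_5 with f(x, y) ≡ 0 and those with g(x, y) ≡ 0 (mod 5); the common zeros in that column are the intersection.
  x = 0: f ≡ 0 at y ∈ {0}; g ≡ 0 at y ∈ {2}; common: ∅.
  x = 1: f ≡ 0 at y ∈ {4}; g ≡ 0 at y ∈ {3}; common: ∅.
  x = 2: f ≡ 0 at y ∈ {3}; g ≡ 0 at y ∈ {4}; common: ∅.
  x = 3: f ≡ 0 at y ∈ {2}; g ≡ 0 at y ∈ {0}; common: ∅.
  x = 4: f ≡ 0 at y ∈ {1}; g ≡ 0 at y ∈ {1}; common: {1}.
Collecting: common zeros = {(4, 1)}, so the count is 1.
Comparison with the Bézout bound: 1 ≤ 1 = deg(f)·deg(g), as expected for curves with no common component (the bound is attained).


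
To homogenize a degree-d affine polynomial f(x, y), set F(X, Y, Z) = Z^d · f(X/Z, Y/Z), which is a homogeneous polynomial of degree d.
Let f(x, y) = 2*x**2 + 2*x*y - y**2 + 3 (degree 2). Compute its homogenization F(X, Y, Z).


F(X, Y, Z) = 2*X**2 + 2*X*Y - Y**2 + 3*Z**2

deg(f) = 2.
Substitute x = X/Z, y = Y/Z into f, then multiply by Z^2.
  monomial 2·x^2·y^0 ↦ 2·X^2·Y^0·Z^0.
  monomial 2·x^1·y^1 ↦ 2·X^1·Y^1·Z^0.
  monomial -1·x^0·y^2 ↦ -1·X^0·Y^2·Z^0.
  monomial 3·x^0·y^0 ↦ 3·X^0·Y^0·Z^2.
Collecting: F(X, Y, Z) = 2*X**2 + 2*X*Y - Y**2 + 3*Z**2.


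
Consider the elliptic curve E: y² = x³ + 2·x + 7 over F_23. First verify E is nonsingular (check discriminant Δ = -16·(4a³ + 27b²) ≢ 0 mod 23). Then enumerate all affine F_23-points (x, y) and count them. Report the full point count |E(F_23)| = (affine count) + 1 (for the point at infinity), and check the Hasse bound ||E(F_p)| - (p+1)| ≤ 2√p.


Affine points = {(5, 2), (5, 21), (8, 11), (8, 12), (9, 8), (9, 15), (11, 7), (11, 16), (15, 10), (15, 13), (16, 8), (16, 15), (17, 3), (17, 20), (19, 2), (19, 21), (21, 8), (21, 15), (22, 2), (22, 21)}; affine count = 20; |E(F_23)| = 21.

Discriminant check: Δ ∝ 4a³ + 27b² = 4·2³ + 27·7² = 4·8 + 27·49 ≡ 21 (mod 23). Nonzero ⇒ E is nonsingular.
For each x ∈ F_23, compute rhs = x³ + 2·x + 7 mod 23, then count y ∈ F_23 with y² ≡ rhs.
  x = 0: rhs = 7, matching y values: none (0 points).
  x = 1: rhs = 10, matching y values: none (0 points).
  x = 2: rhs = 19, matching y values: none (0 points).
  x = 3: rhs = 17, matching y values: none (0 points).
  x = 4: rhs = 10, matching y values: none (0 points).
  x = 5: rhs = 4, matching y values: 2, 21 (2 points).
  x = 6: rhs = 5, matching y values: none (0 points).
  x = 7: rhs = 19, matching y values: none (0 points).
  x = 8: rhs = 6, matching y values: 11, 12 (2 points).
  x = 9: rhs = 18, matching y values: 8, 15 (2 points).
  x = 10: rhs = 15, matching y values: none (0 points).
  x = 11: rhs = 3, matching y values: 7, 16 (2 points).
  x = 12: rhs = 11, matching y values: none (0 points).
  x = 13: rhs = 22, matching y values: none (0 points).
  x = 14: rhs = 19, matching y values: none (0 points).
  x = 15: rhs = 8, matching y values: 10, 13 (2 points).
  x = 16: rhs = 18, matching y values: 8, 15 (2 points).
  x = 17: rhs = 9, matching y values: 3, 20 (2 points).
  x = 18: rhs = 10, matching y values: none (0 points).
  x = 19: rhs = 4, matching y values: 2, 21 (2 points).
  x = 20: rhs = 20, matching y values: none (0 points).
  x = 21: rhs = 18, matching y values: 8, 15 (2 points).
  x = 22: rhs = 4, matching y values: 2, 21 (2 points).
Total affine count: 20.
Full point count |E(F_23)| = 20 + 1 = 21.
Hasse bound: |21 − (23+1)| = |-3| = 3 ≤ 2√23 ≈ 9.5917 ✓.
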